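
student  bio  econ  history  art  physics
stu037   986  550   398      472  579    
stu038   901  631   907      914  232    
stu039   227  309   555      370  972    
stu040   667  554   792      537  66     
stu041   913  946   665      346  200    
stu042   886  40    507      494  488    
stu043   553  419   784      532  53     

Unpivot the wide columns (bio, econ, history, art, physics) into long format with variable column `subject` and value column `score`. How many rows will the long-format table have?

35

7 student values × 5 melted columns = 35 rows.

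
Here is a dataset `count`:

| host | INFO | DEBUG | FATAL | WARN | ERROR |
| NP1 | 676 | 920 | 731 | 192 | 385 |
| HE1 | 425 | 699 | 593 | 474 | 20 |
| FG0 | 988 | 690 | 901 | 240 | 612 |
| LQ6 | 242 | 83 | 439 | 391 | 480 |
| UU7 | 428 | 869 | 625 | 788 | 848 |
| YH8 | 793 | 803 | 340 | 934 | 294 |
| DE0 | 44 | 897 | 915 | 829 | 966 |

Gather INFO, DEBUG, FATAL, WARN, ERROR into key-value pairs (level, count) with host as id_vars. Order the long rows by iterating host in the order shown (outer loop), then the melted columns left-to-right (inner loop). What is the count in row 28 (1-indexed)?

35 rows total (7 × 5). Row 28: index ⌊(28-1)/5⌋ = 5 into host → YH8; (28-1) mod 5 = 2 into the melted columns → FATAL.
So row 28 is (YH8, FATAL, 340); count = 340.

340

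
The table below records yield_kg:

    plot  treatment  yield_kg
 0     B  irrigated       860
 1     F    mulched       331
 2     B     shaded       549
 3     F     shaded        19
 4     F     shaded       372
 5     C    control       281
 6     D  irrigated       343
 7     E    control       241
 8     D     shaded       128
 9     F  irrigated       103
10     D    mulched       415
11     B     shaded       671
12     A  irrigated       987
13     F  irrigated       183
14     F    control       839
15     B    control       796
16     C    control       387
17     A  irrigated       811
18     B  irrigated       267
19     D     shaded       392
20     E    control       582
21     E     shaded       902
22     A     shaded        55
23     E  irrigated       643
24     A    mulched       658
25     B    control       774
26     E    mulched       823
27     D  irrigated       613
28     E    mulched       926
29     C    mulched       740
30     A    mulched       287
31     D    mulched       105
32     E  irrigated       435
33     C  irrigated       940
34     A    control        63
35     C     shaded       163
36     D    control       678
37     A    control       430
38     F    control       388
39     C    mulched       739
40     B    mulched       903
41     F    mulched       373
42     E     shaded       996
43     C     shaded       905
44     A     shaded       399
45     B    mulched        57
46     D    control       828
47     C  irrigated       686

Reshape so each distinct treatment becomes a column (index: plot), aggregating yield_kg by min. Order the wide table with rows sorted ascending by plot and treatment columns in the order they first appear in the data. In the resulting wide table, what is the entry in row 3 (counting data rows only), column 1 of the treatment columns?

686

With rows sorted ascending by plot, row 3 is plot=C. treatment columns in first-appearance order: irrigated, mulched, shaded, control; column 1 is irrigated.
Long rows with plot=C, treatment=irrigated: min(940, 686) = 686.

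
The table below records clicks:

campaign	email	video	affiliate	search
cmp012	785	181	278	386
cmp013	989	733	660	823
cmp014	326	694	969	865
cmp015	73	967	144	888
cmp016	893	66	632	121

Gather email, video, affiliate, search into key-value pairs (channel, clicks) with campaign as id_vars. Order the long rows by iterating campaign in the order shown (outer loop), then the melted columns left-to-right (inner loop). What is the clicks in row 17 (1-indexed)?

893

20 rows total (5 × 4). Row 17: index ⌊(17-1)/4⌋ = 4 into campaign → cmp016; (17-1) mod 4 = 0 into the melted columns → email.
So row 17 is (cmp016, email, 893); clicks = 893.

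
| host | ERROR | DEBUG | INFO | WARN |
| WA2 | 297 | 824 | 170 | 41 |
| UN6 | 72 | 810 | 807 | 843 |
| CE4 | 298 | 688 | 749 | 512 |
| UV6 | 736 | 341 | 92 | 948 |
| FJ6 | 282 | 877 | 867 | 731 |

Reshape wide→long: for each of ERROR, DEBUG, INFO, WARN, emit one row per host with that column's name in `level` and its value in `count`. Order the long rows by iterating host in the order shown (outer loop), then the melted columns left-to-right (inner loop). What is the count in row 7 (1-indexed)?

20 rows total (5 × 4). Row 7: index ⌊(7-1)/4⌋ = 1 into host → UN6; (7-1) mod 4 = 2 into the melted columns → INFO.
So row 7 is (UN6, INFO, 807); count = 807.

807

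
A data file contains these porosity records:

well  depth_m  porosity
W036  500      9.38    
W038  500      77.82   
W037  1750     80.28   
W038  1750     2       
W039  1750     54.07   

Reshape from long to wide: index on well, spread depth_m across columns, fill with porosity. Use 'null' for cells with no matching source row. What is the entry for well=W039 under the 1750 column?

54.07

The long row with well=W039, depth_m=1750 has porosity=54.07.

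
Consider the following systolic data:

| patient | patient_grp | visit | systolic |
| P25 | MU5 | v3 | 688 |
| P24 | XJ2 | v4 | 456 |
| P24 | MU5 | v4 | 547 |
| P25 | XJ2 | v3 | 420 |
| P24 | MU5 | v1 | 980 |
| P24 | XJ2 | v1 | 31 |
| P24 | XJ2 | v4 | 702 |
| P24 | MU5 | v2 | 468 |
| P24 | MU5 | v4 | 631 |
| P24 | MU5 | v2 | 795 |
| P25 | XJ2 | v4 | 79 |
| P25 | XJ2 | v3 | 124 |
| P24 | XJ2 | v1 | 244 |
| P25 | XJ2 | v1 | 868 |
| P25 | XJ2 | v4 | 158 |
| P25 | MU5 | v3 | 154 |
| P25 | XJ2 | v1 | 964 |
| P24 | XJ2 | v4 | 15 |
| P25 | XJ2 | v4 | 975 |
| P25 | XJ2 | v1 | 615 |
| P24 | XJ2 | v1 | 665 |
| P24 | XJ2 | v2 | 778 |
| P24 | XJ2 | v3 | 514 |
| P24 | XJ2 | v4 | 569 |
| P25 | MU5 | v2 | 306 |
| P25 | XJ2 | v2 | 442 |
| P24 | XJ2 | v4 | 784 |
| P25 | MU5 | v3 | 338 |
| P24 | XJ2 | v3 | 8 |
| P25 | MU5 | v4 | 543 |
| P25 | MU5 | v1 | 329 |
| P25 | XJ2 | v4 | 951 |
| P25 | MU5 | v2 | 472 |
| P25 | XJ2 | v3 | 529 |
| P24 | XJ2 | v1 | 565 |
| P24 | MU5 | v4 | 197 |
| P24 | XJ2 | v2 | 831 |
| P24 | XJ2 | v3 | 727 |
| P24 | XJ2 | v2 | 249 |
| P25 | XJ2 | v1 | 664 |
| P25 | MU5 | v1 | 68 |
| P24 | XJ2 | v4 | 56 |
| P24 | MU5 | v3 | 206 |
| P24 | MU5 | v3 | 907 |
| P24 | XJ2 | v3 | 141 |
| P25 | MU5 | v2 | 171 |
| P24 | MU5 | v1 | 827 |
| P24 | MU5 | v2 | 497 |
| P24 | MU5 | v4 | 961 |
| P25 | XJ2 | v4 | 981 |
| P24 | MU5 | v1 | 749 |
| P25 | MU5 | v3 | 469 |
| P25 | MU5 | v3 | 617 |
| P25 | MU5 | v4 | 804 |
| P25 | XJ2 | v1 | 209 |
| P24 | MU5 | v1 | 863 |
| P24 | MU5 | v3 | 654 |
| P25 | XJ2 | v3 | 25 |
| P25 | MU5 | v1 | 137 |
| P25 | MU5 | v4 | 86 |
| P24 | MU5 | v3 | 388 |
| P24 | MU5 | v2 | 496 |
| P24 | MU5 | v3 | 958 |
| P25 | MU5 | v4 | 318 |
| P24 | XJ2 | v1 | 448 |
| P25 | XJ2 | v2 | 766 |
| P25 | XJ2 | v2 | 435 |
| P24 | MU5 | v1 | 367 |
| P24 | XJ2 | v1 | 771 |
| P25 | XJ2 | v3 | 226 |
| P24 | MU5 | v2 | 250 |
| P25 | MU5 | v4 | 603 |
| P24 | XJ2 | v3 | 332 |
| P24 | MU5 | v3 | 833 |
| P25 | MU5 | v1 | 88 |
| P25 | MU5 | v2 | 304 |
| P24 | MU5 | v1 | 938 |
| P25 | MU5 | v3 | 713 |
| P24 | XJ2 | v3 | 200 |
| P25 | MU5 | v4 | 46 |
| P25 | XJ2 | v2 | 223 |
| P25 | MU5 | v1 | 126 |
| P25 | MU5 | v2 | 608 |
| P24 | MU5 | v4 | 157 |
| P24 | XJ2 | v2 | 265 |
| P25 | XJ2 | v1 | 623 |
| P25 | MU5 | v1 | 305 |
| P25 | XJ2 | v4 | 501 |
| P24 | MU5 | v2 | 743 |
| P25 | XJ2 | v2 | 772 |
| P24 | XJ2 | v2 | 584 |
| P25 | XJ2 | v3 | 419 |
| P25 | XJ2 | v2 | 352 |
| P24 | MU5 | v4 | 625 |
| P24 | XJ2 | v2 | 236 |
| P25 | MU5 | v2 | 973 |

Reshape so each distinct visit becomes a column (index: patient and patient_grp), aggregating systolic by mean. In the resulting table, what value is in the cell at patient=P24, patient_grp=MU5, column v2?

Rows with patient=P24, patient_grp=MU5 and visit=v2: systolic values are 468, 795, 497, 496, 250, 743.
(468 + 795 + 497 + 496 + 250 + 743) / 6 = 541.50.

541.50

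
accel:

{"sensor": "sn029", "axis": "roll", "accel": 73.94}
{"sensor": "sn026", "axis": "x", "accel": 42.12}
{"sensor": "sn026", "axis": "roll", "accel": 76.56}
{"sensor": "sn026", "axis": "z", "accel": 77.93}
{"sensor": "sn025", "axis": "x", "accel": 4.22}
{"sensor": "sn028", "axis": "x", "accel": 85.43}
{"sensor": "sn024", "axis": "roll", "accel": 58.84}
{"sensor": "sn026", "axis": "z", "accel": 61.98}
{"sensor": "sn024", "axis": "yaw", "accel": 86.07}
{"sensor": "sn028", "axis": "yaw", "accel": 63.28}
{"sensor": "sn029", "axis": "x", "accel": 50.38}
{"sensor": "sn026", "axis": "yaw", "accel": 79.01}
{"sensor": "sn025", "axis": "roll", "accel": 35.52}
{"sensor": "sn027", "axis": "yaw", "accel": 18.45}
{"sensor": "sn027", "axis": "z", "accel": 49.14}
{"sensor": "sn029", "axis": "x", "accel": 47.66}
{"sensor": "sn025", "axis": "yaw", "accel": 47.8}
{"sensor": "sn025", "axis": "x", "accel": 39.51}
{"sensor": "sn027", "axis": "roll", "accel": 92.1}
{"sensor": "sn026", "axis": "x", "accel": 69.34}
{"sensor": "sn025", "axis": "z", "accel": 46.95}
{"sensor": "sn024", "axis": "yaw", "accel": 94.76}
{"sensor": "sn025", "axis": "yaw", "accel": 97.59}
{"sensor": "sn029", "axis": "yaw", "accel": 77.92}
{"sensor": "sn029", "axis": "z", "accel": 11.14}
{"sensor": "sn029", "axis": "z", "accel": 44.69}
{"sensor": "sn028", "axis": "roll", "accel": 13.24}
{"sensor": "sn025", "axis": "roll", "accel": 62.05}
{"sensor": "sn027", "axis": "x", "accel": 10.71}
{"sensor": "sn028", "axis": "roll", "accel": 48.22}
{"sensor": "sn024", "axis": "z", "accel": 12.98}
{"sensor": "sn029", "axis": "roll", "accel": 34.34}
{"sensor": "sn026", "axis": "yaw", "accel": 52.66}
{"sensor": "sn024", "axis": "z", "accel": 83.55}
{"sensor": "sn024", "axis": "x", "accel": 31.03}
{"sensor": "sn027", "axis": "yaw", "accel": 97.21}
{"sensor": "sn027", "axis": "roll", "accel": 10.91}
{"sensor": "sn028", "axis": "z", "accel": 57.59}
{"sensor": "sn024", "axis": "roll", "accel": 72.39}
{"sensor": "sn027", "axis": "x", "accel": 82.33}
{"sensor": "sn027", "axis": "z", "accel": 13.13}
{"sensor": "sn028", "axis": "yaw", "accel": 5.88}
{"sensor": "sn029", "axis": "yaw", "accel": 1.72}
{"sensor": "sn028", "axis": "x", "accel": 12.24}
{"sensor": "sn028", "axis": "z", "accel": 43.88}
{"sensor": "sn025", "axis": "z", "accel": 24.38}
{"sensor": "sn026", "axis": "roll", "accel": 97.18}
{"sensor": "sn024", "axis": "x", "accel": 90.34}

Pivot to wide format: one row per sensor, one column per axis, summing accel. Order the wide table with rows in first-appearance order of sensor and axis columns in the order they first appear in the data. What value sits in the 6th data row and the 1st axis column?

With rows in first-appearance order of sensor, row 6 is sensor=sn027. axis columns in first-appearance order: roll, x, z, yaw; column 1 is roll.
Long rows with sensor=sn027, axis=roll: 92.1 + 10.91 = 103.01.

103.01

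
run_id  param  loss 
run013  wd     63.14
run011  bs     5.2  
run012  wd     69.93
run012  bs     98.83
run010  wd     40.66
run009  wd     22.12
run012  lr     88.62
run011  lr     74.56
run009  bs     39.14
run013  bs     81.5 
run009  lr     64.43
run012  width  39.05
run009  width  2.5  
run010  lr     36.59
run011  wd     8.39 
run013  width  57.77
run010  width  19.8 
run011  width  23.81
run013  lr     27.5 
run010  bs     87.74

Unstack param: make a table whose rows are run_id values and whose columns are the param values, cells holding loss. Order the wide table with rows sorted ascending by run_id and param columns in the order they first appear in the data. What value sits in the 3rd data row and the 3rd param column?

74.56

With rows sorted ascending by run_id, row 3 is run_id=run011. param columns in first-appearance order: wd, bs, lr, width; column 3 is lr.
Long rows with run_id=run011, param=lr: loss = 74.56.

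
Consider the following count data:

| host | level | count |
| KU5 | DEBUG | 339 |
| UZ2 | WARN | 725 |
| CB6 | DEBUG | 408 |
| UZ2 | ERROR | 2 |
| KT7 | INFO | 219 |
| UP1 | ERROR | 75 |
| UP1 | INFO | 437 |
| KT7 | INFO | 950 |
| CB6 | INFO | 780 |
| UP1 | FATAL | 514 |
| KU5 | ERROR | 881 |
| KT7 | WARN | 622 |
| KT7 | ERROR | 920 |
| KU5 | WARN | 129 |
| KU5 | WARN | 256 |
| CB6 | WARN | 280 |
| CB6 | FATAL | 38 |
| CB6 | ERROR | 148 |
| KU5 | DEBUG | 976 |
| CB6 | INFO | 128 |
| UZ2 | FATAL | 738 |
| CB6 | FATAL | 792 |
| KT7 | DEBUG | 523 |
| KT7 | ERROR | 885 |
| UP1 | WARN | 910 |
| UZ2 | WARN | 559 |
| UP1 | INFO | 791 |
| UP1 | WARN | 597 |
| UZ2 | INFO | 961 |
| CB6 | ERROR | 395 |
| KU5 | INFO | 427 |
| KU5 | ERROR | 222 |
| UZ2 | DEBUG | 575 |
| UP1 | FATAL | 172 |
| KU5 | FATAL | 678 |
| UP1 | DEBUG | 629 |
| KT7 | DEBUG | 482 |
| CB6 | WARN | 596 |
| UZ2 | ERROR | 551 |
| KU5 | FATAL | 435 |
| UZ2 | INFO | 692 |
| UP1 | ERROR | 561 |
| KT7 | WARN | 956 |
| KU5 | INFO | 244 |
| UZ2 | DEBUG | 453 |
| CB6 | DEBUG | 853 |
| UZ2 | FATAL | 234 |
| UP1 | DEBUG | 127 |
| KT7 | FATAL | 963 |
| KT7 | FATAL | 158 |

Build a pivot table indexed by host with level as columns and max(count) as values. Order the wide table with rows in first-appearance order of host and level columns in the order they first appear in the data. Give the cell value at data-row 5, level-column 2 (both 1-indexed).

910

With rows in first-appearance order of host, row 5 is host=UP1. level columns in first-appearance order: DEBUG, WARN, ERROR, INFO, FATAL; column 2 is WARN.
Long rows with host=UP1, level=WARN: max(910, 597) = 910.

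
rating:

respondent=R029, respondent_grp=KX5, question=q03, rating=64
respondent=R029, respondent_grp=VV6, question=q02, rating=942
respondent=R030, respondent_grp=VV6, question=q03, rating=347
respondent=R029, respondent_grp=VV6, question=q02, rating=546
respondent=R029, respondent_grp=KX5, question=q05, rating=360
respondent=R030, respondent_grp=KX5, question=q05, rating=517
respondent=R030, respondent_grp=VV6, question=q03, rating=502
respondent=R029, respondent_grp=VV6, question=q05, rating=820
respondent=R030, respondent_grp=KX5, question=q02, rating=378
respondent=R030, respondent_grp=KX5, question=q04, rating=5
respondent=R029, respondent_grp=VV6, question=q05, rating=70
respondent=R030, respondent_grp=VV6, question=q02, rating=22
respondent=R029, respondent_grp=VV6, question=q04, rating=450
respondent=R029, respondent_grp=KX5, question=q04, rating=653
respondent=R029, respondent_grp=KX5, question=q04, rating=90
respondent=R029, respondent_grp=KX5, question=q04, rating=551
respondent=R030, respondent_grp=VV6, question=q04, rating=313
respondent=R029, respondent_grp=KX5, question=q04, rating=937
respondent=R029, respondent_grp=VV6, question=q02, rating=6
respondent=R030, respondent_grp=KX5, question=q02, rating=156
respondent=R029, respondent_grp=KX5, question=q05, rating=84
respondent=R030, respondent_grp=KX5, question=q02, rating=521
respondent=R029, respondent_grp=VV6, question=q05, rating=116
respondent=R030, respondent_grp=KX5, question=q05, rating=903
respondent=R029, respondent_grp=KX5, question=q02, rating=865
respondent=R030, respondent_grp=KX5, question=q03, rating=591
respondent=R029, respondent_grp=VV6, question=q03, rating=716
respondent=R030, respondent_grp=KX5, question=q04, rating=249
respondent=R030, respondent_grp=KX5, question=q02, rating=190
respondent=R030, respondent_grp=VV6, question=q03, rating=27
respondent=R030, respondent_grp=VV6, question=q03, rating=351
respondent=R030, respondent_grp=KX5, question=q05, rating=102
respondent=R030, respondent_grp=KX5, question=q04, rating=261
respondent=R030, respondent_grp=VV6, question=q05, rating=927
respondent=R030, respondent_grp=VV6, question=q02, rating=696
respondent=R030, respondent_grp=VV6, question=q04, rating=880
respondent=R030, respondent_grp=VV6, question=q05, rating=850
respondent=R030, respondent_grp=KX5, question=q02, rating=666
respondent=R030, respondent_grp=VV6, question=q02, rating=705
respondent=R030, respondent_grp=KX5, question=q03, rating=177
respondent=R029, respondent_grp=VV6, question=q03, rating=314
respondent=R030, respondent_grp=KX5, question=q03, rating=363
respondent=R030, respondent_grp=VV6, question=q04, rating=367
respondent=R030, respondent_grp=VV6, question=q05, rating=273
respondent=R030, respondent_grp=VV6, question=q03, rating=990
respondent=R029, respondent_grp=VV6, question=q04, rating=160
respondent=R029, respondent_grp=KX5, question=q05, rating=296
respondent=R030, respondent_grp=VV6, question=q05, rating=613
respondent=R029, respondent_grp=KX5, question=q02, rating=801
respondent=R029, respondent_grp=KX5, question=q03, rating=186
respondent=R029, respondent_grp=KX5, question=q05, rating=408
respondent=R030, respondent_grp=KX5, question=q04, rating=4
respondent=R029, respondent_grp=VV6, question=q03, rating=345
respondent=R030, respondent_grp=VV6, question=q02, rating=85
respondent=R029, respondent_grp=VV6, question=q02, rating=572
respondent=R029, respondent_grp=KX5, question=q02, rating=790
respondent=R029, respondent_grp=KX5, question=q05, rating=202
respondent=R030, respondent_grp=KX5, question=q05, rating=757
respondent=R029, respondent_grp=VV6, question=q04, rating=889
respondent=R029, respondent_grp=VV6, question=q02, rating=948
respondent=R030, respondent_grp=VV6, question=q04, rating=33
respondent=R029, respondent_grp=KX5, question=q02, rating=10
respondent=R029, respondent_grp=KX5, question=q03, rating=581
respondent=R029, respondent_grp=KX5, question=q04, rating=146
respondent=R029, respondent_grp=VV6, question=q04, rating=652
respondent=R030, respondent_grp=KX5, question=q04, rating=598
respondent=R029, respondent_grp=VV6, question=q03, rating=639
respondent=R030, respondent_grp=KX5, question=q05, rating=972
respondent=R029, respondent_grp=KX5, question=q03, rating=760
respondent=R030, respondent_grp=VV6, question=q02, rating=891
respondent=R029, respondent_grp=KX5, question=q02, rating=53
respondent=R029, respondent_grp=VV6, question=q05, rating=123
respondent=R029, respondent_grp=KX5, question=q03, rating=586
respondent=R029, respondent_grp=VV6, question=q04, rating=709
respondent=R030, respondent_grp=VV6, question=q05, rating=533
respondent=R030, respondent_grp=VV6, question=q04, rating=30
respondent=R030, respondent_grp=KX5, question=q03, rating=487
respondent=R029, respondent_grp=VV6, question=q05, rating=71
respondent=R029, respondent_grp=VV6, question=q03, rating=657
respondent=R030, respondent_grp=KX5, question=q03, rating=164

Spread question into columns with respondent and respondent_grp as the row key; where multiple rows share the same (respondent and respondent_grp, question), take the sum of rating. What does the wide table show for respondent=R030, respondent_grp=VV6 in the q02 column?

2399

Rows with respondent=R030, respondent_grp=VV6 and question=q02: rating values are 22, 696, 705, 85, 891.
22 + 696 + 705 + 85 + 891 = 2399.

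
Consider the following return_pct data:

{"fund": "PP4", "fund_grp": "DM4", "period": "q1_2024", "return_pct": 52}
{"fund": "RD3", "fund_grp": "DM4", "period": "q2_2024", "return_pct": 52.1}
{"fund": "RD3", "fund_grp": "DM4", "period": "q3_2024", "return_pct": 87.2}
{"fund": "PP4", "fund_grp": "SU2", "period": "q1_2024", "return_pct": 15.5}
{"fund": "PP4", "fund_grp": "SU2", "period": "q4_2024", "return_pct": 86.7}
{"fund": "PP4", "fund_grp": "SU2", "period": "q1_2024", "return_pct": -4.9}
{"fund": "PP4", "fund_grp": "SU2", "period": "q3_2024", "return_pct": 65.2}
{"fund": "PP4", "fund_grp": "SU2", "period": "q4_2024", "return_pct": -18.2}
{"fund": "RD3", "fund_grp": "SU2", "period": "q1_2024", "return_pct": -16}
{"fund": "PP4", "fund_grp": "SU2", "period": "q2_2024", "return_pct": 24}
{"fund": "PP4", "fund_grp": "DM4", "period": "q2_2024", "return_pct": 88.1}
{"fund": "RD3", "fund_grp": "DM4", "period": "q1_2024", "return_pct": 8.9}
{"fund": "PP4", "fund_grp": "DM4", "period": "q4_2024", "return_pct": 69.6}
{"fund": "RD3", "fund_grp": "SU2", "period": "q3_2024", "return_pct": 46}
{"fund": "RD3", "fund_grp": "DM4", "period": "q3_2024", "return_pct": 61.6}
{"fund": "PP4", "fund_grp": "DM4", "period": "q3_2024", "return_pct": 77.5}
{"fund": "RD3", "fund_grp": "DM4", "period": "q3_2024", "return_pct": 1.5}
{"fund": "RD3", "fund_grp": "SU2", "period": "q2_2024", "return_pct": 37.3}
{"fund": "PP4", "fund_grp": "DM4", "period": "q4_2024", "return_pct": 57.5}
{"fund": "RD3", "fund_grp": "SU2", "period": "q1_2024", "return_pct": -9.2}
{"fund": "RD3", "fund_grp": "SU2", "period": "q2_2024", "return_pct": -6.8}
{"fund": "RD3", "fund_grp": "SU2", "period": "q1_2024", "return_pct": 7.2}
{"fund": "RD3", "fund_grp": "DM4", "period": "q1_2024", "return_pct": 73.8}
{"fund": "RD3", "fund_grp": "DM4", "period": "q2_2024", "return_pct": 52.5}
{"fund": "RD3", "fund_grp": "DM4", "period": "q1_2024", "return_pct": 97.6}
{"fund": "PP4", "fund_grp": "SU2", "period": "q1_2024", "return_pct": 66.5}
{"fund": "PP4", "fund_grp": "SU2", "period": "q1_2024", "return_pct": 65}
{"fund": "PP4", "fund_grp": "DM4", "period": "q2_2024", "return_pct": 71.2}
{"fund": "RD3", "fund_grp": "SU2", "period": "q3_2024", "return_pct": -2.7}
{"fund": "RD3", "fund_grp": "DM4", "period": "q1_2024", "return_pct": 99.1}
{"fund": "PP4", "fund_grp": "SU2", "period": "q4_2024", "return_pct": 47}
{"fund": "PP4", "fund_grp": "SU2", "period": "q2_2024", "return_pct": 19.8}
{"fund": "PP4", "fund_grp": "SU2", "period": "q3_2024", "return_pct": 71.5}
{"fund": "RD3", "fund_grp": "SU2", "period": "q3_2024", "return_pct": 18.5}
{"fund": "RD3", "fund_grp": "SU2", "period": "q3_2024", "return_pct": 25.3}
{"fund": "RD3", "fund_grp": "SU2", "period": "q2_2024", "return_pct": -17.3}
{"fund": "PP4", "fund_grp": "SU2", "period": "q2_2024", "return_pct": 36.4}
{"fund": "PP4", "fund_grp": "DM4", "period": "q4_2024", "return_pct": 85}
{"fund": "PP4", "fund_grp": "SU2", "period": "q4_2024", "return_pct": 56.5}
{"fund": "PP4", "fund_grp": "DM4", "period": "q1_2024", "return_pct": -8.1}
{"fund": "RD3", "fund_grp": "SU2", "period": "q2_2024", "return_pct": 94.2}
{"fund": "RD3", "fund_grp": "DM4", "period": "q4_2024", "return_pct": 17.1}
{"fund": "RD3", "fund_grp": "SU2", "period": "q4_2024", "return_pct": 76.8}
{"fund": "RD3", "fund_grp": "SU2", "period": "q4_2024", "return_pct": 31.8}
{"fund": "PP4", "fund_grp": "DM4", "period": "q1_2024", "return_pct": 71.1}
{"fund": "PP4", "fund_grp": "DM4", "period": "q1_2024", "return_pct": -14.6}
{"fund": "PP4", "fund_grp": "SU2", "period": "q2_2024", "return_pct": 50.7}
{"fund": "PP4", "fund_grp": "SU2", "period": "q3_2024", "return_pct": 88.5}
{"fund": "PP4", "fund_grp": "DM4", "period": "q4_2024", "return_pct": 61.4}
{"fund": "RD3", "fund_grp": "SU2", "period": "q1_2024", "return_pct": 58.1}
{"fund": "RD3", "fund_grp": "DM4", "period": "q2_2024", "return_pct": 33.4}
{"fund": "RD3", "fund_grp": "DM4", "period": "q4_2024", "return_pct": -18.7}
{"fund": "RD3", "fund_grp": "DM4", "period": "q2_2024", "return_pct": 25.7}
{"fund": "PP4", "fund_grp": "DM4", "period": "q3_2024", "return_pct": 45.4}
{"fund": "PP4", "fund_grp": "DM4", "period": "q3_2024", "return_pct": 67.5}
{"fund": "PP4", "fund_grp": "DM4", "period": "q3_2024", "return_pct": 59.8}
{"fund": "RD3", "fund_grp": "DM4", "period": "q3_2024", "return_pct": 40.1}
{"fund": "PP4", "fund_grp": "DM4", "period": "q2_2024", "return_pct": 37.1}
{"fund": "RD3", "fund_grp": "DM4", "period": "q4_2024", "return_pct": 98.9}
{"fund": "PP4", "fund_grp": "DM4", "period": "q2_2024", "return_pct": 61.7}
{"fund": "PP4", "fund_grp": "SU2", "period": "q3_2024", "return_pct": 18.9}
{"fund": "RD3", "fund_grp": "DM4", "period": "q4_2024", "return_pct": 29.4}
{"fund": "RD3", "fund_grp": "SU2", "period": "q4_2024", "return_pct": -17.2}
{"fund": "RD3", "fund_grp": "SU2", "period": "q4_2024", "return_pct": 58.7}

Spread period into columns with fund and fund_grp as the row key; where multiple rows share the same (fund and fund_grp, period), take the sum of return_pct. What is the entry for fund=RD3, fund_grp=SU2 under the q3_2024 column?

Rows with fund=RD3, fund_grp=SU2 and period=q3_2024: return_pct values are 46, -2.7, 18.5, 25.3.
46 + -2.7 + 18.5 + 25.3 = 87.1.

87.1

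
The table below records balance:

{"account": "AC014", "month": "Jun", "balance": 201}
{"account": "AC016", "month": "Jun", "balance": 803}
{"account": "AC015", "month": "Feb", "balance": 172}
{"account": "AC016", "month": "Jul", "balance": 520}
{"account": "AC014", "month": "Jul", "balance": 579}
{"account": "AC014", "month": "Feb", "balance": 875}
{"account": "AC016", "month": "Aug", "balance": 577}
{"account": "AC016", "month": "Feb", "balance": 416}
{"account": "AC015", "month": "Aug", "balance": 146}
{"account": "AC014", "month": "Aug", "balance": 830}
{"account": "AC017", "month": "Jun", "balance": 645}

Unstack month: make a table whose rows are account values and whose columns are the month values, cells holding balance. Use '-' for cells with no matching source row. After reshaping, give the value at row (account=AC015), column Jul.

No long-format row has account=AC015 and month=Jul, so the cell is -.

-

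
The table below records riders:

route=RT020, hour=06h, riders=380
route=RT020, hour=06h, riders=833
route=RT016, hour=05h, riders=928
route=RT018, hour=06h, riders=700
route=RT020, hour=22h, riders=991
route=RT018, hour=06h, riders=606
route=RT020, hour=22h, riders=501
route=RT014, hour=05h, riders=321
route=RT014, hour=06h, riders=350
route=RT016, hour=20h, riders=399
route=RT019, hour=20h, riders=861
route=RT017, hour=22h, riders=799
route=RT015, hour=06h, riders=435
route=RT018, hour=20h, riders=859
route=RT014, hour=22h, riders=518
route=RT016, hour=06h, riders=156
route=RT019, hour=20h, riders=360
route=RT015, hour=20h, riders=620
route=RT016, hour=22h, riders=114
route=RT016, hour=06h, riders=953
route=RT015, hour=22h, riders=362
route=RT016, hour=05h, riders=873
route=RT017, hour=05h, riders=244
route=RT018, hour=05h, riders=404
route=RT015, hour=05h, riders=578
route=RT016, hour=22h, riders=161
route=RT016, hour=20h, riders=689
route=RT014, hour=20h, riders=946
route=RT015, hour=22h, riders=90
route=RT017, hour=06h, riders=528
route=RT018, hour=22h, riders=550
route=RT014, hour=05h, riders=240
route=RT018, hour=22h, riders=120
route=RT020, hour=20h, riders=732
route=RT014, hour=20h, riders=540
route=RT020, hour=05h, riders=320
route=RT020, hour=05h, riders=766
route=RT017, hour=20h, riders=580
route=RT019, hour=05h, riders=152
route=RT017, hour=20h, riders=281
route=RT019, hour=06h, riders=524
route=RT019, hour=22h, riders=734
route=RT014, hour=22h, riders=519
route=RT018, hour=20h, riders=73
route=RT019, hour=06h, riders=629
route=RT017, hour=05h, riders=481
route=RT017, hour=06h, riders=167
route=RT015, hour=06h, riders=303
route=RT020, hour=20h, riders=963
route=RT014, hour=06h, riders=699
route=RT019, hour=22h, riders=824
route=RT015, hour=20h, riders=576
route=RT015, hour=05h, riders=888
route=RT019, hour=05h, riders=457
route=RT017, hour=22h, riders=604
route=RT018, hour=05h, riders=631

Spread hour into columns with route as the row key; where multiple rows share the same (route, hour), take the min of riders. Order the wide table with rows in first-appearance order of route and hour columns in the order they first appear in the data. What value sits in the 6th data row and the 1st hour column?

167

With rows in first-appearance order of route, row 6 is route=RT017. hour columns in first-appearance order: 06h, 05h, 22h, 20h; column 1 is 06h.
Long rows with route=RT017, hour=06h: min(528, 167) = 167.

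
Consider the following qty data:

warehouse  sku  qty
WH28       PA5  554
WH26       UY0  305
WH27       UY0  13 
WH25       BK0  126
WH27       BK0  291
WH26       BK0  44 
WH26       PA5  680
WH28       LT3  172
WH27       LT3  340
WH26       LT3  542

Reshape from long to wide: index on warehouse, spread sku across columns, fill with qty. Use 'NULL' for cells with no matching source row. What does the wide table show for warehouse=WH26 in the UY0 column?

The long row with warehouse=WH26, sku=UY0 has qty=305.

305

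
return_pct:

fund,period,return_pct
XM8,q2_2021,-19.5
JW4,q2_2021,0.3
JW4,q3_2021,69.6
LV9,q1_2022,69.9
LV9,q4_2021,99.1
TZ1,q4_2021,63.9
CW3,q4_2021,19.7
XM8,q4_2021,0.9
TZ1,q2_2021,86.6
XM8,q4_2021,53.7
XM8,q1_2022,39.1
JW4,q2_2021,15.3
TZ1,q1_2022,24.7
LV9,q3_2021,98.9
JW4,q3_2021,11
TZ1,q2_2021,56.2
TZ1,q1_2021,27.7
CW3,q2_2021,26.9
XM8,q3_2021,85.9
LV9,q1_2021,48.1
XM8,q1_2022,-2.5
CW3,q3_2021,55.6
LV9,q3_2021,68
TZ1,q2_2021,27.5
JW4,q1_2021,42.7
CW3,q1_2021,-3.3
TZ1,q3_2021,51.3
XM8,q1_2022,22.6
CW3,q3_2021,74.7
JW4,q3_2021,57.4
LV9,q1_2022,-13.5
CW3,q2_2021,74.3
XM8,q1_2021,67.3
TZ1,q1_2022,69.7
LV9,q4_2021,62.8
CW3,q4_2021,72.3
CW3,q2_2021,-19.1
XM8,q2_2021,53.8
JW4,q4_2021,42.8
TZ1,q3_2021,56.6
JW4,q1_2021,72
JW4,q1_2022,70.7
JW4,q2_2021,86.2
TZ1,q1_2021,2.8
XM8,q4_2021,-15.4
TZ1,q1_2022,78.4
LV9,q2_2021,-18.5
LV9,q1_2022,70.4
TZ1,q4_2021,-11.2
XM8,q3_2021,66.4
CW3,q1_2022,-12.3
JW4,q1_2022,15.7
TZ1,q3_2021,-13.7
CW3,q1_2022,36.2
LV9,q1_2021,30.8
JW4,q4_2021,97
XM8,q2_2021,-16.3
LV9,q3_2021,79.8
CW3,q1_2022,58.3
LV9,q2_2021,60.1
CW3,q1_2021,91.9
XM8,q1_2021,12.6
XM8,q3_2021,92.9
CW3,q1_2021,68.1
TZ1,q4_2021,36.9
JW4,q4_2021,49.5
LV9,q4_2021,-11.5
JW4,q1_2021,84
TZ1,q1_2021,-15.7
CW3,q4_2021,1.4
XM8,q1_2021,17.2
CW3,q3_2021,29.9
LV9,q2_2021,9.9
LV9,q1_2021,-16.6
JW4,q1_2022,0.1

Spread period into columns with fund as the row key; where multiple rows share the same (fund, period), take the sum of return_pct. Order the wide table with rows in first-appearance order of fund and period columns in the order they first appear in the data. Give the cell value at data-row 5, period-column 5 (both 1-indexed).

With rows in first-appearance order of fund, row 5 is fund=CW3. period columns in first-appearance order: q2_2021, q3_2021, q1_2022, q4_2021, q1_2021; column 5 is q1_2021.
Long rows with fund=CW3, period=q1_2021: -3.3 + 91.9 + 68.1 = 156.7.

156.7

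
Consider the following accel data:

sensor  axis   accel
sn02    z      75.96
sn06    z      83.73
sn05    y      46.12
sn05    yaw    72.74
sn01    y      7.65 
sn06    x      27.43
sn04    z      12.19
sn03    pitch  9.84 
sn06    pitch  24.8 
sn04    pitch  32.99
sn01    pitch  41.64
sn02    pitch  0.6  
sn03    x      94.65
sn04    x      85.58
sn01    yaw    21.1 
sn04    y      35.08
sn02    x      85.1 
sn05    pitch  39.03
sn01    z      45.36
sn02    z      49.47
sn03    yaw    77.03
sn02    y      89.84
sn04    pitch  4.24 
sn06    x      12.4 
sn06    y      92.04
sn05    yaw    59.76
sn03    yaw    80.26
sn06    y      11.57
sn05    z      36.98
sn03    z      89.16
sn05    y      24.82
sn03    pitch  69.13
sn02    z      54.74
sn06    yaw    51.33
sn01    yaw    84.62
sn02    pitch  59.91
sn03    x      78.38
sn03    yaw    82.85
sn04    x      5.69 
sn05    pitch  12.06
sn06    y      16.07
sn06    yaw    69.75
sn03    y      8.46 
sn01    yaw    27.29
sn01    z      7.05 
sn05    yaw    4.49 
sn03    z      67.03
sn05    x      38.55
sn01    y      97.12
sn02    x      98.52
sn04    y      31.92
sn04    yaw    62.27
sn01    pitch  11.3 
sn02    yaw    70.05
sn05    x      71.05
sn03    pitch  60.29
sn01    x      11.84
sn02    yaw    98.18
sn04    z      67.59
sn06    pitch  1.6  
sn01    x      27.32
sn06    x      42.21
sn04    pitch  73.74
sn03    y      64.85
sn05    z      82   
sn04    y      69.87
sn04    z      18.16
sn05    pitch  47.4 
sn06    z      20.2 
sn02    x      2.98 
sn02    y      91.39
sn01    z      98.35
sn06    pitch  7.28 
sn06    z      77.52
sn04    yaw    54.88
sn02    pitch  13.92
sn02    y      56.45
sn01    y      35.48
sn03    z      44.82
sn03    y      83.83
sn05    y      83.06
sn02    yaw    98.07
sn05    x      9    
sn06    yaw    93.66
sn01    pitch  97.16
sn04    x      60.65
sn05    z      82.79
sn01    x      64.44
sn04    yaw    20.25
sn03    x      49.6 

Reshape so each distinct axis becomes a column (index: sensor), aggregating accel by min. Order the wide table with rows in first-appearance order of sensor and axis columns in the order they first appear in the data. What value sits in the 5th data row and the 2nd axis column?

31.92

With rows in first-appearance order of sensor, row 5 is sensor=sn04. axis columns in first-appearance order: z, y, yaw, x, pitch; column 2 is y.
Long rows with sensor=sn04, axis=y: min(35.08, 31.92, 69.87) = 31.92.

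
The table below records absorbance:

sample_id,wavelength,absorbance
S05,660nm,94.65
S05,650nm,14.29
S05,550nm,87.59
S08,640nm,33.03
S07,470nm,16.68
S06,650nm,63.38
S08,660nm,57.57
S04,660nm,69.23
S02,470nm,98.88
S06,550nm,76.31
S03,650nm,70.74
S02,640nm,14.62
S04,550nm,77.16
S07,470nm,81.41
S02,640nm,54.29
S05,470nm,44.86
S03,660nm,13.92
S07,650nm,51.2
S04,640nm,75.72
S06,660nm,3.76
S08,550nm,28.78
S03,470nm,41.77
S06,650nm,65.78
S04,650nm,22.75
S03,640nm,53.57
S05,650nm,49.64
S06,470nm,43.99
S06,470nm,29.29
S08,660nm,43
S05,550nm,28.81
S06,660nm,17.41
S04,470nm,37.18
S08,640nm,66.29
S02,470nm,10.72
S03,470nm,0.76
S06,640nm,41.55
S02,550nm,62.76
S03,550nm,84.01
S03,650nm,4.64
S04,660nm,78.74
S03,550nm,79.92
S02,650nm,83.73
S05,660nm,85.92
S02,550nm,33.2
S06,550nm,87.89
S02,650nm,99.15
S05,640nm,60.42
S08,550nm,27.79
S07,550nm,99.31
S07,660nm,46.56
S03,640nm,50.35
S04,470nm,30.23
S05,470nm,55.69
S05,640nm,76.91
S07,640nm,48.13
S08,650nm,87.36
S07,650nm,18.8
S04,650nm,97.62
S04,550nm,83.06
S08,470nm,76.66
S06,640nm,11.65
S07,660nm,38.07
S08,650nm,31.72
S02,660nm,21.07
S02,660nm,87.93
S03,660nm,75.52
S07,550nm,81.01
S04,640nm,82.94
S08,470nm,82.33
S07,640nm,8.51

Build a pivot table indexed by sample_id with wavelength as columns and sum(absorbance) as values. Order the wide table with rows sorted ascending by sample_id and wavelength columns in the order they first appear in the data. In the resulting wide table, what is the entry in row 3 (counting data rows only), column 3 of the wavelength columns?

160.22

With rows sorted ascending by sample_id, row 3 is sample_id=S04. wavelength columns in first-appearance order: 660nm, 650nm, 550nm, 640nm, 470nm; column 3 is 550nm.
Long rows with sample_id=S04, wavelength=550nm: 77.16 + 83.06 = 160.22.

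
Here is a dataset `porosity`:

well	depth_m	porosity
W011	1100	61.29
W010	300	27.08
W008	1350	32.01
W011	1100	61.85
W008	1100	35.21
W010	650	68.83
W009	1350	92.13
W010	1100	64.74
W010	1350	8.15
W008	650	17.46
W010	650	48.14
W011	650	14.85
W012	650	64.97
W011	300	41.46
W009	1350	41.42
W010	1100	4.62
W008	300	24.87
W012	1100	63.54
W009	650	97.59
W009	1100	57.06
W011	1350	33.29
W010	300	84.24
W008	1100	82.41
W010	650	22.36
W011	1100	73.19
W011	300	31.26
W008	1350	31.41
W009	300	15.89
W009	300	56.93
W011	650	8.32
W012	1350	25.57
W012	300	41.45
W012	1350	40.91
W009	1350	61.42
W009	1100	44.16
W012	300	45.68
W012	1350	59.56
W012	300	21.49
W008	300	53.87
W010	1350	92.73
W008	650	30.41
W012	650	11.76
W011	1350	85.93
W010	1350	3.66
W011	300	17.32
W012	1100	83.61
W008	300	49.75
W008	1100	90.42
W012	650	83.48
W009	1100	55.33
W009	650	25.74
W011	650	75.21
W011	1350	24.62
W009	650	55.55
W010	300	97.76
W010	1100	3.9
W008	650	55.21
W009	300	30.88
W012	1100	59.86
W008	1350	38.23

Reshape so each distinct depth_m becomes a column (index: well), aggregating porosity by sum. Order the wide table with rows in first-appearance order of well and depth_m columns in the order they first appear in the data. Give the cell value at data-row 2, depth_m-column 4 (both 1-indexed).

With rows in first-appearance order of well, row 2 is well=W010. depth_m columns in first-appearance order: 1100, 300, 1350, 650; column 4 is 650.
Long rows with well=W010, depth_m=650: 68.83 + 48.14 + 22.36 = 139.33.

139.33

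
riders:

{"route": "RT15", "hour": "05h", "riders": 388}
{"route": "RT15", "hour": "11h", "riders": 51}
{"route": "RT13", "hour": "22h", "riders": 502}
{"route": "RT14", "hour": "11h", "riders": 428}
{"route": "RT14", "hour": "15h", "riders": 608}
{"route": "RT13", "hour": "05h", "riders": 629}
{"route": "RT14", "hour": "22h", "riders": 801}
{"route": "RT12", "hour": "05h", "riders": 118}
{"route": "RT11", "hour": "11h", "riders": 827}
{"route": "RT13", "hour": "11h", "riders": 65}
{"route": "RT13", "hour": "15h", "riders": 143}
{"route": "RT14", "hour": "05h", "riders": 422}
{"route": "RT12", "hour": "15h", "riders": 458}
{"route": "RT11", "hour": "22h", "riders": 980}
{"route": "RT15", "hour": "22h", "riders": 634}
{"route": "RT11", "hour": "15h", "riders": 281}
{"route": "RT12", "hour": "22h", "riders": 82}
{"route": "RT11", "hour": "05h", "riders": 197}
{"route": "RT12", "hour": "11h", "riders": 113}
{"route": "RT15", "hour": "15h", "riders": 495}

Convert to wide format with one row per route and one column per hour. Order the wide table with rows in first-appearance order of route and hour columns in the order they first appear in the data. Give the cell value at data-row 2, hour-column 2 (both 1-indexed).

With rows in first-appearance order of route, row 2 is route=RT13. hour columns in first-appearance order: 05h, 11h, 22h, 15h; column 2 is 11h.
Long rows with route=RT13, hour=11h: riders = 65.

65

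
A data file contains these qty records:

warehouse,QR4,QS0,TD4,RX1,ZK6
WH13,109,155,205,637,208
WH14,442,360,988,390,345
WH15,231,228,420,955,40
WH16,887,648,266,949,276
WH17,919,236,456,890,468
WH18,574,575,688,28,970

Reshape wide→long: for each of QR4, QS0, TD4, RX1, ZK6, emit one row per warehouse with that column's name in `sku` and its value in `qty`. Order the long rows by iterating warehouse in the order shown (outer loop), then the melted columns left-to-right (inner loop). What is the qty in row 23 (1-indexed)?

30 rows total (6 × 5). Row 23: index ⌊(23-1)/5⌋ = 4 into warehouse → WH17; (23-1) mod 5 = 2 into the melted columns → TD4.
So row 23 is (WH17, TD4, 456); qty = 456.

456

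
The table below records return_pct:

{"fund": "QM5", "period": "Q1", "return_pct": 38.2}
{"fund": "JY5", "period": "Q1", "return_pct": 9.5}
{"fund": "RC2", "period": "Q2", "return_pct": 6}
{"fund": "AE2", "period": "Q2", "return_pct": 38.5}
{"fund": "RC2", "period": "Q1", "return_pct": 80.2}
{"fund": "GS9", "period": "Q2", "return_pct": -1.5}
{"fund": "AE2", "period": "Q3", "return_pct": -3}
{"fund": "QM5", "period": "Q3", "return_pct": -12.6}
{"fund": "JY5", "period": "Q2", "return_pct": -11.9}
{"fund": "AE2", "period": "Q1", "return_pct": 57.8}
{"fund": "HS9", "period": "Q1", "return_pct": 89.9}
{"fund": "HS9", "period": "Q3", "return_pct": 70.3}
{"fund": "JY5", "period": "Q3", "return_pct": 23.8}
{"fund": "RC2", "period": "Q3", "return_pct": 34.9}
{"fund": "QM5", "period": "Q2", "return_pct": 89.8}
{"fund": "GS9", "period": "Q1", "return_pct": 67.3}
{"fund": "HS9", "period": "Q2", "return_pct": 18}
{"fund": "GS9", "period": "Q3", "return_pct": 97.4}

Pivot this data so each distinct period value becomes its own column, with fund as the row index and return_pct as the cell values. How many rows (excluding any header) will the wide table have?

6 distinct fund values → 6 rows.

6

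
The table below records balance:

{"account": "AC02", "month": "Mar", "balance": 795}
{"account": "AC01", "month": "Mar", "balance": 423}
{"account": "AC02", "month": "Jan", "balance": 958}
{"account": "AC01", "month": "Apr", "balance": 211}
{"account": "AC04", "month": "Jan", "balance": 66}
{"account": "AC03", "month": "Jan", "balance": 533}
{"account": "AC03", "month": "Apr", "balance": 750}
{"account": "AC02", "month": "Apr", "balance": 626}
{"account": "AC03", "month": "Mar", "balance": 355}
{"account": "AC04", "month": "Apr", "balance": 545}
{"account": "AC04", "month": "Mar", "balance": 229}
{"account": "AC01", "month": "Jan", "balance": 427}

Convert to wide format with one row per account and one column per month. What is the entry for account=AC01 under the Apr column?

211

Wide layout: rows indexed by account, columns are the 3 distinct month values (Mar, Jan, Apr).
Cell (account=AC01, month=Apr) draws from the long row where account=AC01 and month=Apr, which has balance=211.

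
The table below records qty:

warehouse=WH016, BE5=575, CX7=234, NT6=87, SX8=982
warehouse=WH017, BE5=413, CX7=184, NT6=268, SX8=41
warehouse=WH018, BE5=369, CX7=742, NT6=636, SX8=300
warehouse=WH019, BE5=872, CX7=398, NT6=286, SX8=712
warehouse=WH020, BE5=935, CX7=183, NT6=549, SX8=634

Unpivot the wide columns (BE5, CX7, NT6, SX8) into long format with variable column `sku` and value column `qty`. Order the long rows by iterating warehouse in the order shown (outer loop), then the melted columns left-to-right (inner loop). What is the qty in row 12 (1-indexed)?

20 rows total (5 × 4). Row 12: index ⌊(12-1)/4⌋ = 2 into warehouse → WH018; (12-1) mod 4 = 3 into the melted columns → SX8.
So row 12 is (WH018, SX8, 300); qty = 300.

300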